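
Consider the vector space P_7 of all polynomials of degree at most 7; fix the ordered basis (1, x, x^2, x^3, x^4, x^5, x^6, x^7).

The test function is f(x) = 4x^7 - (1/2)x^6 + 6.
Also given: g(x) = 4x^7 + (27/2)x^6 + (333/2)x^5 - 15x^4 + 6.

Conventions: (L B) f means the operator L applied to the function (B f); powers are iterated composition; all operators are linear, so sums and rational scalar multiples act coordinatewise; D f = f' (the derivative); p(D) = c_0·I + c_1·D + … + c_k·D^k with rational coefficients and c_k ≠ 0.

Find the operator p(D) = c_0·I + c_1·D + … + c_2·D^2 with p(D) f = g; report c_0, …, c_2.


D^0 f = 4x^7 - (1/2)x^6 + 6
D^1 f = 28x^6 - 3x^5
D^2 f = 168x^5 - 15x^4
matching coefficients of g against c_0 f + c_1 Df + … from the top degree down determines the c_i
solution: c_0 = 1, c_1 = 1/2, c_2 = 1

p(D) = I + (1/2)·D + D^2, i.e. c_0 = 1, c_1 = 1/2, c_2 = 1


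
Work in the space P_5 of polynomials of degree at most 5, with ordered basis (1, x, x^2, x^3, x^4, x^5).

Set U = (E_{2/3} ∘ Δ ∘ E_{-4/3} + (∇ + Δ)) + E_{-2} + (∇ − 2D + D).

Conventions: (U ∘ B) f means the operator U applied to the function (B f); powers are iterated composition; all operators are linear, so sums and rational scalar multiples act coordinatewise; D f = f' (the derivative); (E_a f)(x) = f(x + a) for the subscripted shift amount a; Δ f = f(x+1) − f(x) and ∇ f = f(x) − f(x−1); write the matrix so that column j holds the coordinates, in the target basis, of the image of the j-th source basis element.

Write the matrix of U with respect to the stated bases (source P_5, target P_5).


image of 1: 1
image of x: x + 1
image of x^2: x^2 + 2x + 8/3
image of x^3: x^3 + 3x^2 + 8x - 14/3
image of x^4: x^4 + 4x^3 + 16x^2 - (56/3)x + 400/27
image of x^5: x^5 + 5x^4 + (80/3)x^3 - (140/3)x^2 + (2000/27)x - 2338/81
each image's coordinates form column j of the matrix

the matrix is [[1, 1, 8/3, -14/3, 400/27, -2338/81]; [0, 1, 2, 8, -56/3, 2000/27]; [0, 0, 1, 3, 16, -140/3]; [0, 0, 0, 1, 4, 80/3]; [0, 0, 0, 0, 1, 5]; [0, 0, 0, 0, 0, 1]] (rows listed top to bottom)


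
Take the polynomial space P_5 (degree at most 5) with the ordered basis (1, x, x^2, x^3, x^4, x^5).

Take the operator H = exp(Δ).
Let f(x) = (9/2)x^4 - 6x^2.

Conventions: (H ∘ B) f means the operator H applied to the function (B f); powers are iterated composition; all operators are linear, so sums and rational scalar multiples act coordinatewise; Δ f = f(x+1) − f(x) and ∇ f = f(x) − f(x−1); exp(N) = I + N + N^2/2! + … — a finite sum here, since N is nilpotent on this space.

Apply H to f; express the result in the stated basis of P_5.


order-1 term: 18x^3 + 27x^2 + 6x - 3/2
order-2 term: 27x^2 + 54x + 51/2
order-3 term: 18x + 27
order-4 term: 9/2
the series for exp(Δ) f terminates at order 4
exp(Δ) f = (9/2)x^4 + 18x^3 + 48x^2 + 78x + 111/2

g(x) = (9/2)x^4 + 18x^3 + 48x^2 + 78x + 111/2


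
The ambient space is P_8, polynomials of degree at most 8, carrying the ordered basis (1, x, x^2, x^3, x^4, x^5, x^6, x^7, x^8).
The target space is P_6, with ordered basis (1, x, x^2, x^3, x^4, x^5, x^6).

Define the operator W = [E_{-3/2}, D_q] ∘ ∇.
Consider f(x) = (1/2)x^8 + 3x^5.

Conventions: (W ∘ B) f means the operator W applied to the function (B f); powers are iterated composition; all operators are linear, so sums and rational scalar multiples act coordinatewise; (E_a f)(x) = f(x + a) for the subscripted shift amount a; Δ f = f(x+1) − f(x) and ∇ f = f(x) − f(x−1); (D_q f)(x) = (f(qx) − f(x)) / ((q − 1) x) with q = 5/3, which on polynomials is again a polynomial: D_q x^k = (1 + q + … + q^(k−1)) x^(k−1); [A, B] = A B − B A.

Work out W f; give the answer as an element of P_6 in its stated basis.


∇ f = 4x^7 - 14x^6 + 28x^5 - 20x^4 - 2x^3 + 16x^2 - 11x + 5/2
D_q ∇ f = (151876/729)x^6 - (104272/243)x^5 + (40348/81)x^4 - (5440/27)x^3 - (98/9)x^2 + (128/3)x - 11
E_{-3/2} D_q ∇ f = (151876/729)x^6 - (559900/243)x^5 + (870563/81)x^4 - (726506/27)x^3 + (455077/12)x^2 - (113453/4)x + 139741/16
E_{-3/2} ∇ f = 4x^7 - 56x^6 + 343x^5 - 1175x^4 + (9607/4)x^3 - 2891x^2 + (29809/16)x - 7679/16
D_q E_{-3/2} ∇ f = (151876/729)x^6 - (417088/243)x^5 + (494263/81)x^4 - (319600/27)x^3 + (470743/36)x^2 - (23128/3)x + 29809/16
[E_{-3/2}, D_q] ∇ f = -(15868/27)x^5 + (376300/81)x^4 - (406906/27)x^3 + (223622/9)x^2 - (247847/12)x + 27483/4

the result is g(x) = -(15868/27)x^5 + (376300/81)x^4 - (406906/27)x^3 + (223622/9)x^2 - (247847/12)x + 27483/4


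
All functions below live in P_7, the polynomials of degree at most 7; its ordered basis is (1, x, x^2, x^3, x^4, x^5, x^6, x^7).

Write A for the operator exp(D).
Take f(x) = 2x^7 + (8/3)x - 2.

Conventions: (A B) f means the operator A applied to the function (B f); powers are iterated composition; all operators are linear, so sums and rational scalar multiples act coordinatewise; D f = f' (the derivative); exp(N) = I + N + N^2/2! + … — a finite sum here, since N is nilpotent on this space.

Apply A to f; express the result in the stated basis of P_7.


order-1 term: 14x^6 + 8/3
order-2 term: 42x^5
order-3 term: 70x^4
order-4 term: 70x^3
order-5 term: 42x^2
order-6 term: 14x
order-7 term: 2
the series for exp(D) f terminates at order 7
exp(D) f = 2x^7 + 14x^6 + 42x^5 + 70x^4 + 70x^3 + 42x^2 + (50/3)x + 8/3

the image equals g(x) = 2x^7 + 14x^6 + 42x^5 + 70x^4 + 70x^3 + 42x^2 + (50/3)x + 8/3


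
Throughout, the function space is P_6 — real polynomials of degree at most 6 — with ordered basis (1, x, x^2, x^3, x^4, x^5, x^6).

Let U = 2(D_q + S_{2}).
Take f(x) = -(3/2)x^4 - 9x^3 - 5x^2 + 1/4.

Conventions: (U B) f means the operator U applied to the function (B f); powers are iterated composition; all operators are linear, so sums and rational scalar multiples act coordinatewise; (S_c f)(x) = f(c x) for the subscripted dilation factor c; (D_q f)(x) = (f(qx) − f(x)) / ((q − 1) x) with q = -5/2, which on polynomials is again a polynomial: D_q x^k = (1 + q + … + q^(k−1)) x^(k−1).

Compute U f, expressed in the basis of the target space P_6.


D_q f = (261/16)x^3 - (171/4)x^2 + (15/2)x
S_{2} f = -24x^4 - 72x^3 - 20x^2 + 1/4
(D_q + S_{2}) f = -24x^4 - (891/16)x^3 - (251/4)x^2 + (15/2)x + 1/4
(2(D_q + S_{2})) f = -48x^4 - (891/8)x^3 - (251/2)x^2 + 15x + 1/2

the image equals g(x) = -48x^4 - (891/8)x^3 - (251/2)x^2 + 15x + 1/2


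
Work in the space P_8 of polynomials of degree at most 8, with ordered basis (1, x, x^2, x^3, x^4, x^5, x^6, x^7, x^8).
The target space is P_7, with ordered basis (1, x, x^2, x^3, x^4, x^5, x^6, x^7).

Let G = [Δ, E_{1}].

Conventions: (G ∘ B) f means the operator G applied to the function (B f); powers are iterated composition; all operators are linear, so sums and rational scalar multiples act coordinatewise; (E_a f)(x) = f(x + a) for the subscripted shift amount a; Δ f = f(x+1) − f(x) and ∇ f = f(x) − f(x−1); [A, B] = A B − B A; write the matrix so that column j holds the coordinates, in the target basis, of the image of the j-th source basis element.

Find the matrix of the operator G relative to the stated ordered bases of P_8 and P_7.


the matrix is [[0, 0, 0, 0, 0, 0, 0, 0, 0]; [0, 0, 0, 0, 0, 0, 0, 0, 0]; [0, 0, 0, 0, 0, 0, 0, 0, 0]; [0, 0, 0, 0, 0, 0, 0, 0, 0]; [0, 0, 0, 0, 0, 0, 0, 0, 0]; [0, 0, 0, 0, 0, 0, 0, 0, 0]; [0, 0, 0, 0, 0, 0, 0, 0, 0]; [0, 0, 0, 0, 0, 0, 0, 0, 0]] (rows listed top to bottom)

image of 1: 0
image of x: 0
image of x^2: 0
image of x^3: 0
image of x^4: 0
image of x^5: 0
image of x^6: 0
image of x^7: 0
image of x^8: 0
each image's coordinates form column j of the matrix


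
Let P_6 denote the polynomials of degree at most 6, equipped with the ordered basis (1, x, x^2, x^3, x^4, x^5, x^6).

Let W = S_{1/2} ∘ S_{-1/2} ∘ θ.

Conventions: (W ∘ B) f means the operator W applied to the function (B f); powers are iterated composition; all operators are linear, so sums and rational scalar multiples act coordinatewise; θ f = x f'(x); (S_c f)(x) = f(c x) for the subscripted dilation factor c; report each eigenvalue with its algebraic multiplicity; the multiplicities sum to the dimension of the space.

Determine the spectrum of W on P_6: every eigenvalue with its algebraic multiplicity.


image of 1: 0
image of x: -(1/4)x
image of x^2: (1/8)x^2
image of x^3: -(3/64)x^3
image of x^4: (1/64)x^4
image of x^5: -(5/1024)x^5
image of x^6: (3/2048)x^6
the matrix is upper triangular; its diagonal is (0, -1/4, 1/8, -3/64, 1/64, -5/1024, 3/2048)
for a triangular matrix the eigenvalues are the diagonal entries, with algebraic multiplicity their repetition count

λ = -1/4 (multiplicity 1), λ = -3/64 (multiplicity 1), λ = -5/1024 (multiplicity 1), λ = 0 (multiplicity 1), λ = 3/2048 (multiplicity 1), λ = 1/64 (multiplicity 1), λ = 1/8 (multiplicity 1)


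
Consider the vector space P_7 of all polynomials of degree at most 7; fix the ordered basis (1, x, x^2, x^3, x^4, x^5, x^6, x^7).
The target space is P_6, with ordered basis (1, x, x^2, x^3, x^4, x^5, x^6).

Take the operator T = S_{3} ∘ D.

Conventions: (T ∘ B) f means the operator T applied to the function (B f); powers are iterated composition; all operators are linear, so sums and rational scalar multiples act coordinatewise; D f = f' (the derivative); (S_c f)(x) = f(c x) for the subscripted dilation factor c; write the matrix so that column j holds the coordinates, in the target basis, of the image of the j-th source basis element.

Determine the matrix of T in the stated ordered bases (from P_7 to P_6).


image of 1: 0
image of x: 1
image of x^2: 6x
image of x^3: 27x^2
image of x^4: 108x^3
image of x^5: 405x^4
image of x^6: 1458x^5
image of x^7: 5103x^6
each image's coordinates form column j of the matrix

the matrix is [[0, 1, 0, 0, 0, 0, 0, 0]; [0, 0, 6, 0, 0, 0, 0, 0]; [0, 0, 0, 27, 0, 0, 0, 0]; [0, 0, 0, 0, 108, 0, 0, 0]; [0, 0, 0, 0, 0, 405, 0, 0]; [0, 0, 0, 0, 0, 0, 1458, 0]; [0, 0, 0, 0, 0, 0, 0, 5103]] (rows listed top to bottom)


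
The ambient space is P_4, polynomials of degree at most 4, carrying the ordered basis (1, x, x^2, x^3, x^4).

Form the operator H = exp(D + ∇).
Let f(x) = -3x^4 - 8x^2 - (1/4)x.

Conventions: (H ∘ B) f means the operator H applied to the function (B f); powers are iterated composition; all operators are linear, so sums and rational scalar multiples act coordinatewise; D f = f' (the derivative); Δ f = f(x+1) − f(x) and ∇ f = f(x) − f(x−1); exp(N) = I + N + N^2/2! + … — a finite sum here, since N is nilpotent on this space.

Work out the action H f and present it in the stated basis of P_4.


order-1 term: -24x^3 + 18x^2 - 44x + 21/2
order-2 term: -72x^2 + 72x - 65
order-3 term: -96x + 72
order-4 term: -48
the series for exp(D + ∇) f terminates at order 4
exp(D + ∇) f = -3x^4 - 24x^3 - 62x^2 - (273/4)x - 61/2

the image equals g(x) = -3x^4 - 24x^3 - 62x^2 - (273/4)x - 61/2


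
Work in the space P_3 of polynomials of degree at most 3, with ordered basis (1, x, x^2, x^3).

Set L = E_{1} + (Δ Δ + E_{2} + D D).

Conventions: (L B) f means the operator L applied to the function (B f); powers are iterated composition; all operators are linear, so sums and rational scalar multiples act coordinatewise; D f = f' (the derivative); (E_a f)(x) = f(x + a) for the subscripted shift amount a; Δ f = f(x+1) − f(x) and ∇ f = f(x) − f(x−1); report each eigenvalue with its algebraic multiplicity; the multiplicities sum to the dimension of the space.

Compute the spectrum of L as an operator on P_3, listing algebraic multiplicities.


λ = 2 (multiplicity 4)

image of 1: 2
image of x: 2x + 3
image of x^2: 2x^2 + 6x + 9
image of x^3: 2x^3 + 9x^2 + 27x + 15
the matrix is upper triangular; its diagonal is (2, 2, 2, 2)
for a triangular matrix the eigenvalues are the diagonal entries, with algebraic multiplicity their repetition count


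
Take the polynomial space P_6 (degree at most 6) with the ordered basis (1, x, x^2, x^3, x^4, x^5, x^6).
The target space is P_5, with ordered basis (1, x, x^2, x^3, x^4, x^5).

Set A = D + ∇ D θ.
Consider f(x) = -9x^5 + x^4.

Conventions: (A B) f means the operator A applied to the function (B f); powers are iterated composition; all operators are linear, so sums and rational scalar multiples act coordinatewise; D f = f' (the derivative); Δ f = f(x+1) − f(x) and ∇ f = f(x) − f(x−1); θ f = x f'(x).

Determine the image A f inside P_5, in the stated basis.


D f = -45x^4 + 4x^3
θ f = -45x^5 + 4x^4
D θ f = -225x^4 + 16x^3
∇ D θ f = -900x^3 + 1398x^2 - 948x + 241
(D + ∇ D θ) f = -45x^4 - 896x^3 + 1398x^2 - 948x + 241

g(x) = -45x^4 - 896x^3 + 1398x^2 - 948x + 241


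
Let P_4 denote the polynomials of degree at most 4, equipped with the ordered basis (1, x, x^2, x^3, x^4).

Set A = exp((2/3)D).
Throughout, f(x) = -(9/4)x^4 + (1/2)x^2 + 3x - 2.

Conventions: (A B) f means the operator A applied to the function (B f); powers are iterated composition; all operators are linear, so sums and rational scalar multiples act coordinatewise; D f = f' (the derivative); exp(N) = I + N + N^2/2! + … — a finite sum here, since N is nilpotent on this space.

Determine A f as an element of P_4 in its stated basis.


g(x) = -(9/4)x^4 - 6x^3 - (11/2)x^2 + x - 2/9

order-1 term: -6x^3 + (2/3)x + 2
order-2 term: -6x^2 + 2/9
order-3 term: -(8/3)x
order-4 term: -4/9
the series for exp((2/3)D) f terminates at order 4
exp((2/3)D) f = -(9/4)x^4 - 6x^3 - (11/2)x^2 + x - 2/9


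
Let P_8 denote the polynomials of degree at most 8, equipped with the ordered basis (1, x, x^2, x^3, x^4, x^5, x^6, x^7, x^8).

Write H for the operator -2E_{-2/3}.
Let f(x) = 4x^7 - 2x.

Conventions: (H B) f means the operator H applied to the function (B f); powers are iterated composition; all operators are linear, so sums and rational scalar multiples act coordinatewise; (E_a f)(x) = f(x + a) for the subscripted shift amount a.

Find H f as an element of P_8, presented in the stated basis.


the result is g(x) = -8x^7 + (112/3)x^6 - (224/3)x^5 + (2240/27)x^4 - (4480/81)x^3 + (1792/81)x^2 - (668/729)x - 4808/2187

E_{-2/3} f = 4x^7 - (56/3)x^6 + (112/3)x^5 - (1120/27)x^4 + (2240/81)x^3 - (896/81)x^2 + (334/729)x + 2404/2187
(-2E_{-2/3}) f = -8x^7 + (112/3)x^6 - (224/3)x^5 + (2240/27)x^4 - (4480/81)x^3 + (1792/81)x^2 - (668/729)x - 4808/2187


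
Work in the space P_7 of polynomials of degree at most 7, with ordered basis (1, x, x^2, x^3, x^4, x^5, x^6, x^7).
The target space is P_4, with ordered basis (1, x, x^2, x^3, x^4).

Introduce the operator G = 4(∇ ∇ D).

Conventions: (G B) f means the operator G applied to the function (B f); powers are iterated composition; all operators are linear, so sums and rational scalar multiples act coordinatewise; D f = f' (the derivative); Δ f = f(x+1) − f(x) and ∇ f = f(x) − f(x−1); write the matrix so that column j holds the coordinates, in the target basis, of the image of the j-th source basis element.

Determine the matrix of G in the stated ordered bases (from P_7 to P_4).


the matrix is [[0, 0, 0, 24, -96, 280, -720, 1736]; [0, 0, 0, 0, 96, -480, 1680, -5040]; [0, 0, 0, 0, 0, 240, -1440, 5880]; [0, 0, 0, 0, 0, 0, 480, -3360]; [0, 0, 0, 0, 0, 0, 0, 840]] (rows listed top to bottom)

image of 1: 0
image of x: 0
image of x^2: 0
image of x^3: 24
image of x^4: 96x - 96
image of x^5: 240x^2 - 480x + 280
image of x^6: 480x^3 - 1440x^2 + 1680x - 720
image of x^7: 840x^4 - 3360x^3 + 5880x^2 - 5040x + 1736
each image's coordinates form column j of the matrix


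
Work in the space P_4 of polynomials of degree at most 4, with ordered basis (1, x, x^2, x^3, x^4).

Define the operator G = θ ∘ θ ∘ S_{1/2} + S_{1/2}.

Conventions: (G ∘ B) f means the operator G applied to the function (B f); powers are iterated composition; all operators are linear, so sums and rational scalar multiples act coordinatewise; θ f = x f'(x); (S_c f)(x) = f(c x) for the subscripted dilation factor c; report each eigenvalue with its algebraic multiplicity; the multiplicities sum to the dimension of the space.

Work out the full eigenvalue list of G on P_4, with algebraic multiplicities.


λ = 1 (multiplicity 2), λ = 17/16 (multiplicity 1), λ = 5/4 (multiplicity 2)

image of 1: 1
image of x: x
image of x^2: (5/4)x^2
image of x^3: (5/4)x^3
image of x^4: (17/16)x^4
the matrix is upper triangular; its diagonal is (1, 1, 5/4, 5/4, 17/16)
for a triangular matrix the eigenvalues are the diagonal entries, with algebraic multiplicity their repetition count


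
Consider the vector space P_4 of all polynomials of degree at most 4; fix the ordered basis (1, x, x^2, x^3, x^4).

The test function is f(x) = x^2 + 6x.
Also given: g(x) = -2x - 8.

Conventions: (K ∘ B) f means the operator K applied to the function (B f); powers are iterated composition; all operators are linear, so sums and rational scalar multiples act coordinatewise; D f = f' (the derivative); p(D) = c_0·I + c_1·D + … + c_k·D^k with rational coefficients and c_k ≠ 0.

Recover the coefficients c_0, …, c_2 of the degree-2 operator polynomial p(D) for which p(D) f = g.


D^0 f = x^2 + 6x
D^1 f = 2x + 6
D^2 f = 2
matching coefficients of g against c_0 f + c_1 Df + … from the top degree down determines the c_i
solution: c_0 = 0, c_1 = -1, c_2 = -1

c_0 = 0, c_1 = -1, c_2 = -1


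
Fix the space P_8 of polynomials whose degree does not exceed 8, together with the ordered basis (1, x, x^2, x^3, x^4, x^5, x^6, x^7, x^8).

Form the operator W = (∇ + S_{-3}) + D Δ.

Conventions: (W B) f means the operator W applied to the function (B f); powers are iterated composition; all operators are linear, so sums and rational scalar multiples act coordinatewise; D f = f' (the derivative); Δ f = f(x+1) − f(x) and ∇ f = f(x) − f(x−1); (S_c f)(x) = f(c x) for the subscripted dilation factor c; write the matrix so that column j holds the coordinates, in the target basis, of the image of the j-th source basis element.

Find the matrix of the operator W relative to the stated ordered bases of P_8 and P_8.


the matrix is [[1, 1, 1, 4, 3, 6, 5, 8, 7]; [0, -3, 2, 3, 16, 15, 36, 35, 64]; [0, 0, 9, 3, 6, 40, 45, 126, 140]; [0, 0, 0, -27, 4, 10, 80, 105, 336]; [0, 0, 0, 0, 81, 5, 15, 140, 210]; [0, 0, 0, 0, 0, -243, 6, 21, 224]; [0, 0, 0, 0, 0, 0, 729, 7, 28]; [0, 0, 0, 0, 0, 0, 0, -2187, 8]; [0, 0, 0, 0, 0, 0, 0, 0, 6561]] (rows listed top to bottom)

image of 1: 1
image of x: -3x + 1
image of x^2: 9x^2 + 2x + 1
image of x^3: -27x^3 + 3x^2 + 3x + 4
image of x^4: 81x^4 + 4x^3 + 6x^2 + 16x + 3
image of x^5: -243x^5 + 5x^4 + 10x^3 + 40x^2 + 15x + 6
image of x^6: 729x^6 + 6x^5 + 15x^4 + 80x^3 + 45x^2 + 36x + 5
image of x^7: -2187x^7 + 7x^6 + 21x^5 + 140x^4 + 105x^3 + 126x^2 + 35x + 8
image of x^8: 6561x^8 + 8x^7 + 28x^6 + 224x^5 + 210x^4 + 336x^3 + 140x^2 + 64x + 7
each image's coordinates form column j of the matrix


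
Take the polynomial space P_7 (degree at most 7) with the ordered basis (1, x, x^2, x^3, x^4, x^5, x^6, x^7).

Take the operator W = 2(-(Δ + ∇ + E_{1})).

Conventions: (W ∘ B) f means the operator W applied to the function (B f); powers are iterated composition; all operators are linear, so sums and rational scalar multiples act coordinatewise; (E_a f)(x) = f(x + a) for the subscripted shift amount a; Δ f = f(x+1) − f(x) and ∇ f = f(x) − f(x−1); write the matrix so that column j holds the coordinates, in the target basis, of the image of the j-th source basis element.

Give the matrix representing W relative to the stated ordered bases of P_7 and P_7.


image of 1: -2
image of x: -2x - 6
image of x^2: -2x^2 - 12x - 2
image of x^3: -2x^3 - 18x^2 - 6x - 6
image of x^4: -2x^4 - 24x^3 - 12x^2 - 24x - 2
image of x^5: -2x^5 - 30x^4 - 20x^3 - 60x^2 - 10x - 6
image of x^6: -2x^6 - 36x^5 - 30x^4 - 120x^3 - 30x^2 - 36x - 2
image of x^7: -2x^7 - 42x^6 - 42x^5 - 210x^4 - 70x^3 - 126x^2 - 14x - 6
each image's coordinates form column j of the matrix

the matrix is [[-2, -6, -2, -6, -2, -6, -2, -6]; [0, -2, -12, -6, -24, -10, -36, -14]; [0, 0, -2, -18, -12, -60, -30, -126]; [0, 0, 0, -2, -24, -20, -120, -70]; [0, 0, 0, 0, -2, -30, -30, -210]; [0, 0, 0, 0, 0, -2, -36, -42]; [0, 0, 0, 0, 0, 0, -2, -42]; [0, 0, 0, 0, 0, 0, 0, -2]] (rows listed top to bottom)


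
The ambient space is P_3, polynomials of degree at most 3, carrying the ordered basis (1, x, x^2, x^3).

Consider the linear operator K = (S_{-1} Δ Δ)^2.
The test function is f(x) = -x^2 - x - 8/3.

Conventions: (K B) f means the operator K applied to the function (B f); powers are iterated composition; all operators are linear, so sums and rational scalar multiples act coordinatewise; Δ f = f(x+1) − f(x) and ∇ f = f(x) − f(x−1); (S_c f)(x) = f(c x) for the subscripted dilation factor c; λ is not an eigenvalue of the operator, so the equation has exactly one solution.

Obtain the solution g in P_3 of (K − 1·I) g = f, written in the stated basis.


the result is g(x) = x^2 + x + 8/3

write g with unknown coordinates in the stated basis and equate coefficients in (K − 1·I) g = f
solving from the highest basis element down gives g = x^2 + x + 8/3
check: K g = 0
so K g − 1·g = -x^2 - x - 8/3 = f ✓


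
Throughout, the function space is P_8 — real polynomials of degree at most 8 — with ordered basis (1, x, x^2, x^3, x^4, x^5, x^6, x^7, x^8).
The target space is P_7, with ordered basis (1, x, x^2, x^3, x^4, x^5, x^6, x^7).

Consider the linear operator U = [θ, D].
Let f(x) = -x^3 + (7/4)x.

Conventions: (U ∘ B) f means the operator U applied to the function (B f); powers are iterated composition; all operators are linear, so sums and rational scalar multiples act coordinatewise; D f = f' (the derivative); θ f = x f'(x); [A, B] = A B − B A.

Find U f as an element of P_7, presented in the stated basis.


the image equals g(x) = 3x^2 - 7/4

D f = -3x^2 + 7/4
θ D f = -6x^2
θ f = -3x^3 + (7/4)x
D θ f = -9x^2 + 7/4
[θ, D] f = 3x^2 - 7/4


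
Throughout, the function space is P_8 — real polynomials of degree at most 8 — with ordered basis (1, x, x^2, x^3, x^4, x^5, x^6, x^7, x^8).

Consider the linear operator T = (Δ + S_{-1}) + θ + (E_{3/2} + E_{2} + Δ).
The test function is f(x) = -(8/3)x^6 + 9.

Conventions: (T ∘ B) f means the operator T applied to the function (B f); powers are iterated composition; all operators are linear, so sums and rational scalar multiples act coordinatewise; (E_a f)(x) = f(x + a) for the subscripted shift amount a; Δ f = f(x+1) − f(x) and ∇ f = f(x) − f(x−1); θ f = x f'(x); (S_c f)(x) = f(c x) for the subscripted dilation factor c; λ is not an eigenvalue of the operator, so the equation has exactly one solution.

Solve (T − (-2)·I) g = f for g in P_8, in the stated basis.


write g with unknown coordinates in the stated basis and equate coefficients in (T − (-2)·I) g = f
solving from the highest basis element down gives g = -(8/33)x^6 + x^5 + (5/18)x^4 - (4705/1188)x^3 + (1355/5544)x^2 + (3233/504)x - 151847/166320
check: T g = -(24/11)x^6 - 2x^5 - (5/9)x^4 + (4705/594)x^3 - (1355/2772)x^2 - (3233/252)x + 900287/83160
so T g − (-2)·g = -(8/3)x^6 + 9 = f ✓

g(x) = -(8/33)x^6 + x^5 + (5/18)x^4 - (4705/1188)x^3 + (1355/5544)x^2 + (3233/504)x - 151847/166320


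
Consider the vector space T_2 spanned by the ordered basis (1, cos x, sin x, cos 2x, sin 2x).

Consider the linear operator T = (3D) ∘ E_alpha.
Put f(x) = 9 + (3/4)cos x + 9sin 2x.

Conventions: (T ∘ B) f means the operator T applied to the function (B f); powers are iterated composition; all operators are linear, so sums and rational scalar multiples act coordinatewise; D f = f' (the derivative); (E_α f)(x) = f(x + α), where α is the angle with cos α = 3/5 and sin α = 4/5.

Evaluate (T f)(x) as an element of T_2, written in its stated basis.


the image equals g(x) = -(9/5)cos x - (27/20)sin x - (378/25)cos 2x - (1296/25)sin 2x

E_alpha f = 9 + (9/20)cos x - (3/5)sin x + (216/25)cos 2x - (63/25)sin 2x
D E_alpha f = -(3/5)cos x - (9/20)sin x - (126/25)cos 2x - (432/25)sin 2x
(3D) E_alpha f = -(9/5)cos x - (27/20)sin x - (378/25)cos 2x - (1296/25)sin 2x


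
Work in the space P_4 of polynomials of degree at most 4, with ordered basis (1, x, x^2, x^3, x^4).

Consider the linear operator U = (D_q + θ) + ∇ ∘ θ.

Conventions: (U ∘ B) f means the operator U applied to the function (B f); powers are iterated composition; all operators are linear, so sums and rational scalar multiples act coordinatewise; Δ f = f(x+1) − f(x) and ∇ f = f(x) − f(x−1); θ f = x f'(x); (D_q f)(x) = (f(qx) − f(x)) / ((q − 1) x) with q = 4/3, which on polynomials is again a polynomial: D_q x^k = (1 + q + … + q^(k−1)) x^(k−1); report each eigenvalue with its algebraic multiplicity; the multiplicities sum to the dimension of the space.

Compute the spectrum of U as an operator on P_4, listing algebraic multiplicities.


image of 1: 0
image of x: x + 2
image of x^2: 2x^2 + (19/3)x - 2
image of x^3: 3x^3 + (118/9)x^2 - 9x + 3
image of x^4: 4x^4 + (607/27)x^3 - 24x^2 + 16x - 4
the matrix is upper triangular; its diagonal is (0, 1, 2, 3, 4)
for a triangular matrix the eigenvalues are the diagonal entries, with algebraic multiplicity their repetition count

λ = 0 (multiplicity 1), λ = 1 (multiplicity 1), λ = 2 (multiplicity 1), λ = 3 (multiplicity 1), λ = 4 (multiplicity 1)


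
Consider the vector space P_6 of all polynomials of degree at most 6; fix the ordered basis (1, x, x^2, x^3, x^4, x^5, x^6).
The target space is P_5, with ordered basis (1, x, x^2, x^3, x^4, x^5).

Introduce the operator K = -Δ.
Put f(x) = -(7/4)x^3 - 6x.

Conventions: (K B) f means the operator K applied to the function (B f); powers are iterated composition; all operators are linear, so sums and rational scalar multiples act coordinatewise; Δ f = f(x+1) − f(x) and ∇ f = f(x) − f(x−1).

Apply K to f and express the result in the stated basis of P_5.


Δ f = -(21/4)x^2 - (21/4)x - 31/4
(-Δ) f = (21/4)x^2 + (21/4)x + 31/4

the image equals g(x) = (21/4)x^2 + (21/4)x + 31/4


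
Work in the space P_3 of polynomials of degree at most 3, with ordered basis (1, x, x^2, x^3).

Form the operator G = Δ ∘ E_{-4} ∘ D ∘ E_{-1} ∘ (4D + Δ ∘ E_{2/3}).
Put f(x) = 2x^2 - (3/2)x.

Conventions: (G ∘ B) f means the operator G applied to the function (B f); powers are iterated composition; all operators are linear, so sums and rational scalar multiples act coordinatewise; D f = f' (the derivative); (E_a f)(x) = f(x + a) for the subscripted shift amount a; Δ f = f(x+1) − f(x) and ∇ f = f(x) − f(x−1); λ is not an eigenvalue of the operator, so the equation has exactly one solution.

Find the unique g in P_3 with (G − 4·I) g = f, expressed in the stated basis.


write g with unknown coordinates in the stated basis and equate coefficients in (G − 4·I) g = f
solving from the highest basis element down gives g = -(1/2)x^2 + (3/8)x
check: G g = 0
so G g − 4·g = 2x^2 - (3/2)x = f ✓

the result is g(x) = -(1/2)x^2 + (3/8)x


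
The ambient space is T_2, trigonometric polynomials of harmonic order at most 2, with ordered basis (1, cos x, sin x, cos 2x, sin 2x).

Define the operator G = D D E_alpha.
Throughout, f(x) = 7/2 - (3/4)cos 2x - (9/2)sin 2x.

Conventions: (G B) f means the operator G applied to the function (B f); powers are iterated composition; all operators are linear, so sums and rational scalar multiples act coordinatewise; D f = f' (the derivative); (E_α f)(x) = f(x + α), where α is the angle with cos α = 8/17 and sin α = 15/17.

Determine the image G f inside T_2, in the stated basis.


the image equals g(x) = (3837/289)cos 2x - (3618/289)sin 2x

E_alpha f = 7/2 - (3837/1156)cos 2x + (1809/578)sin 2x
D E_alpha f = (1809/289)cos 2x + (3837/578)sin 2x
D D E_alpha f = (3837/289)cos 2x - (3618/289)sin 2x


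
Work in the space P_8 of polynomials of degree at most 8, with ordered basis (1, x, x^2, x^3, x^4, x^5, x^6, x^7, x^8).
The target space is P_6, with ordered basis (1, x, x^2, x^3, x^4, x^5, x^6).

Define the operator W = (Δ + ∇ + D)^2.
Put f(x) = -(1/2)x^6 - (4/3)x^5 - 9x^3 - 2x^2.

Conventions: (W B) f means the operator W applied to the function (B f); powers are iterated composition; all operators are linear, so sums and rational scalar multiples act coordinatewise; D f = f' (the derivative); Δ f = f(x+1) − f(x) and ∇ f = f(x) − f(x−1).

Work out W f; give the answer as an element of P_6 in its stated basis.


Δ f = -3x^5 - (85/6)x^4 - (70/3)x^3 - (287/6)x^2 - (122/3)x - 77/6
∇ f = -3x^5 + (5/6)x^4 + (10/3)x^3 - (197/6)x^2 + (80/3)x - 47/6
D f = -3x^5 - (20/3)x^4 - 27x^2 - 4x
(Δ + ∇ + D) f = -9x^5 - 20x^4 - 20x^3 - (323/3)x^2 - 18x - 62/3
Δ (Δ + ∇ + D) f = -45x^4 - 170x^3 - 270x^2 - (1201/3)x - 524/3
∇ (Δ + ∇ + D) f = -45x^4 + 10x^3 - 30x^2 - (571/3)x + 242/3
D (Δ + ∇ + D) f = -45x^4 - 80x^3 - 60x^2 - (646/3)x - 18
(Δ + ∇ + D) (Δ + ∇ + D) f = -135x^4 - 240x^3 - 360x^2 - 806x - 112

the image equals g(x) = -135x^4 - 240x^3 - 360x^2 - 806x - 112


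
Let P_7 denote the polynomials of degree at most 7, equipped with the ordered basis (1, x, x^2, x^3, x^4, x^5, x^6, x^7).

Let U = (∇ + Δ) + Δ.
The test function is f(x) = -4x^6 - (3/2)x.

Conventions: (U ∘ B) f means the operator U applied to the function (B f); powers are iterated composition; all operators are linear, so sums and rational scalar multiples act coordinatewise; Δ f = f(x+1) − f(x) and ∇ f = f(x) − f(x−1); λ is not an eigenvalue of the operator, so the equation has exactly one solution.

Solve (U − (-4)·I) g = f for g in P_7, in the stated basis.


g(x) = -x^6 + (9/2)x^5 - (105/8)x^4 + (345/8)x^3 - (3435/32)x^2 + (10659/64)x - 33347/256

write g with unknown coordinates in the stated basis and equate coefficients in (U − (-4)·I) g = f
solving from the highest basis element down gives g = -x^6 + (9/2)x^5 - (105/8)x^4 + (345/8)x^3 - (3435/32)x^2 + (10659/64)x - 33347/256
check: U g = -18x^5 + (105/2)x^4 - (345/2)x^3 + (3435/8)x^2 - (10683/16)x + 33347/64
so U g − (-4)·g = -4x^6 - (3/2)x = f ✓


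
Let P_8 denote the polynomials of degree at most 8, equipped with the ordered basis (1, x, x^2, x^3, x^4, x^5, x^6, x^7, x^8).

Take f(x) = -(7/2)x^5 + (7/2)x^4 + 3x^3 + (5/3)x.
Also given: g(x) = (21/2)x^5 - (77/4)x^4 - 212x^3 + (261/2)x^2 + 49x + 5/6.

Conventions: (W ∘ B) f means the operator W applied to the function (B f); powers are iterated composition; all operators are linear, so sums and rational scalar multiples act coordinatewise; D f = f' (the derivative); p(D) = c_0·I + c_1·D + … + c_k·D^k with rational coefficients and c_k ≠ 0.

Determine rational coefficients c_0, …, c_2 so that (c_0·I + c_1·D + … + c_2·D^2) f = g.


D^0 f = -(7/2)x^5 + (7/2)x^4 + 3x^3 + (5/3)x
D^1 f = -(35/2)x^4 + 14x^3 + 9x^2 + 5/3
D^2 f = -70x^3 + 42x^2 + 18x
matching coefficients of g against c_0 f + c_1 Df + … from the top degree down determines the c_i
solution: c_0 = -3, c_1 = 1/2, c_2 = 3

p(D) = -3·I + (1/2)·D + 3·D^2, i.e. c_0 = -3, c_1 = 1/2, c_2 = 3


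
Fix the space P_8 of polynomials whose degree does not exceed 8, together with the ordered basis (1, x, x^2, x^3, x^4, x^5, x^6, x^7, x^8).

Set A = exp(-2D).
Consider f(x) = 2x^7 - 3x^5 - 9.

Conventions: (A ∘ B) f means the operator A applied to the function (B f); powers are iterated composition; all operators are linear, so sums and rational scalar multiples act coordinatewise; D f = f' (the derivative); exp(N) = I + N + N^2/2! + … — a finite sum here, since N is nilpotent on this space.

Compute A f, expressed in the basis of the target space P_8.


order-1 term: -28x^6 + 30x^4
order-2 term: 168x^5 - 120x^3
order-3 term: -560x^4 + 240x^2
order-4 term: 1120x^3 - 240x
order-5 term: -1344x^2 + 96
order-6 term: 896x
order-7 term: -256
the series for exp(-2D) f terminates at order 7
exp(-2D) f = 2x^7 - 28x^6 + 165x^5 - 530x^4 + 1000x^3 - 1104x^2 + 656x - 169

the result is g(x) = 2x^7 - 28x^6 + 165x^5 - 530x^4 + 1000x^3 - 1104x^2 + 656x - 169


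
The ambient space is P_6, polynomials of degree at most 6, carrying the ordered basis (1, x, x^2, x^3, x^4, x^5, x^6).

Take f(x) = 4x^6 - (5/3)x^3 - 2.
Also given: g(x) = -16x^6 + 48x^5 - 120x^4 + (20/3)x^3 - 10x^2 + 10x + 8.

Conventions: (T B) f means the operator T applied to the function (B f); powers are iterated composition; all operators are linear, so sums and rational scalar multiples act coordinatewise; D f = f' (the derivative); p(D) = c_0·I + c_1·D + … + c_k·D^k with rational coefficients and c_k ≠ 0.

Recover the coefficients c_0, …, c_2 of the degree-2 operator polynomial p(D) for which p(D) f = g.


c_0 = -4, c_1 = 2, c_2 = -1

D^0 f = 4x^6 - (5/3)x^3 - 2
D^1 f = 24x^5 - 5x^2
D^2 f = 120x^4 - 10x
matching coefficients of g against c_0 f + c_1 Df + … from the top degree down determines the c_i
solution: c_0 = -4, c_1 = 2, c_2 = -1


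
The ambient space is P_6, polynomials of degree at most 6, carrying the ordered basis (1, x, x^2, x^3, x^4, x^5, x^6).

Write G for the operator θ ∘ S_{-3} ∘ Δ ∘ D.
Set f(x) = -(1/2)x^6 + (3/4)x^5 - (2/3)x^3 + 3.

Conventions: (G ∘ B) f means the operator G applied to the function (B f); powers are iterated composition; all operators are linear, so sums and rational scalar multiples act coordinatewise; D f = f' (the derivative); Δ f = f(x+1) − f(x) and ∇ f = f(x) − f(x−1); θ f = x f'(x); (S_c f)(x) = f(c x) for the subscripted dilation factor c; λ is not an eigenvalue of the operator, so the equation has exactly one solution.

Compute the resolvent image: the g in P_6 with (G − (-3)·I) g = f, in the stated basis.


the image equals g(x) = -(1/6)x^6 + (1/4)x^5 + 540x^4 - (1217/9)x^3 - 38865x^2 + (17006/3)x + 1

write g with unknown coordinates in the stated basis and equate coefficients in (G − (-3)·I) g = f
solving from the highest basis element down gives g = -(1/6)x^6 + (1/4)x^5 + 540x^4 - (1217/9)x^3 - 38865x^2 + (17006/3)x + 1
check: G g = -1620x^4 + 405x^3 + 116595x^2 - 17006x
so G g − (-3)·g = -(1/2)x^6 + (3/4)x^5 - (2/3)x^3 + 3 = f ✓


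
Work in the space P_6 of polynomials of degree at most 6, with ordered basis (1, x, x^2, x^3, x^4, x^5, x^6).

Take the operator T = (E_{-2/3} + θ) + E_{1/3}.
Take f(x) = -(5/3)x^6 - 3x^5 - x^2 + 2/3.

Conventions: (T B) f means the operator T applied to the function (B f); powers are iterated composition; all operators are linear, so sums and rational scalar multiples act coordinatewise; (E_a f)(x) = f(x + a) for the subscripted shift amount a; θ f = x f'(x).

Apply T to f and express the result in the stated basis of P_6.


the image equals g(x) = -(40/3)x^6 - (53/3)x^5 - (80/9)x^4 - (650/81)x^3 - (119/81)x^2 - (293/243)x + 2213/2187

E_{-2/3} f = -(5/3)x^6 + (11/3)x^5 - (10/9)x^4 - (280/81)x^3 + (239/81)x^2 - (76/243)x + 1030/2187
θ f = -10x^6 - 15x^5 - 2x^2
(E_{-2/3} + θ) f = -(35/3)x^6 - (34/3)x^5 - (10/9)x^4 - (280/81)x^3 + (77/81)x^2 - (76/243)x + 1030/2187
E_{1/3} f = -(5/3)x^6 - (19/3)x^5 - (70/9)x^4 - (370/81)x^3 - (196/81)x^2 - (217/243)x + 1183/2187
((E_{-2/3} + θ) + E_{1/3}) f = -(40/3)x^6 - (53/3)x^5 - (80/9)x^4 - (650/81)x^3 - (119/81)x^2 - (293/243)x + 2213/2187


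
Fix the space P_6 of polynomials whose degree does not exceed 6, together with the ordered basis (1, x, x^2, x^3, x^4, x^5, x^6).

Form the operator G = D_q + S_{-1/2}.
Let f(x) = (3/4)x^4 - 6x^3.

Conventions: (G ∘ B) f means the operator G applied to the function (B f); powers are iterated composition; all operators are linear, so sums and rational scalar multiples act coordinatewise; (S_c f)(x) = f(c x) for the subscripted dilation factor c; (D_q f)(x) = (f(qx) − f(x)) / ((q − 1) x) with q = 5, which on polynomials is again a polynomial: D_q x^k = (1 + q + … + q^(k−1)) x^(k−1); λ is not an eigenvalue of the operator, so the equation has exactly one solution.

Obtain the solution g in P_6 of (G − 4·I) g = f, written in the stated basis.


write g with unknown coordinates in the stated basis and equate coefficients in (G − 4·I) g = f
solving from the highest basis element down gives g = -(4/21)x^4 - (1328/231)x^3 - (164672/3465)x^2 - (658688/10395)x - 658688/31185
check: G g = -(1/84)x^4 - (6698/231)x^3 - (658688/3465)x^2 - (2634752/10395)x - 2634752/31185
so G g − 4·g = (3/4)x^4 - 6x^3 = f ✓

the result is g(x) = -(4/21)x^4 - (1328/231)x^3 - (164672/3465)x^2 - (658688/10395)x - 658688/31185


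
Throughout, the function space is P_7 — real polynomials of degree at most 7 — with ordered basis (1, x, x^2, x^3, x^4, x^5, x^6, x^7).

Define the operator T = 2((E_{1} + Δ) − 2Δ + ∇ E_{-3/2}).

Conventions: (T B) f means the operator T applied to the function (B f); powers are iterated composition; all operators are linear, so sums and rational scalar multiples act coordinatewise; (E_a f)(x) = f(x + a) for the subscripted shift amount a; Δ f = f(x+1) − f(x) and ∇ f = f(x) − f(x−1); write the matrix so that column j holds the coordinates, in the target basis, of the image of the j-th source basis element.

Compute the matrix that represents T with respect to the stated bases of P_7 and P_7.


the matrix is [[2, 2, -8, 49/2, -68, 1441/8, -931/2, 37969/32]; [0, 2, 4, -24, 98, -340, 4323/4, -6517/2]; [0, 0, 2, 6, -48, 245, -1020, 30261/8]; [0, 0, 0, 2, 8, -80, 490, -2380]; [0, 0, 0, 0, 2, 10, -120, 1715/2]; [0, 0, 0, 0, 0, 2, 12, -168]; [0, 0, 0, 0, 0, 0, 2, 14]; [0, 0, 0, 0, 0, 0, 0, 2]] (rows listed top to bottom)

image of 1: 2
image of x: 2x + 2
image of x^2: 2x^2 + 4x - 8
image of x^3: 2x^3 + 6x^2 - 24x + 49/2
image of x^4: 2x^4 + 8x^3 - 48x^2 + 98x - 68
image of x^5: 2x^5 + 10x^4 - 80x^3 + 245x^2 - 340x + 1441/8
image of x^6: 2x^6 + 12x^5 - 120x^4 + 490x^3 - 1020x^2 + (4323/4)x - 931/2
image of x^7: 2x^7 + 14x^6 - 168x^5 + (1715/2)x^4 - 2380x^3 + (30261/8)x^2 - (6517/2)x + 37969/32
each image's coordinates form column j of the matrix


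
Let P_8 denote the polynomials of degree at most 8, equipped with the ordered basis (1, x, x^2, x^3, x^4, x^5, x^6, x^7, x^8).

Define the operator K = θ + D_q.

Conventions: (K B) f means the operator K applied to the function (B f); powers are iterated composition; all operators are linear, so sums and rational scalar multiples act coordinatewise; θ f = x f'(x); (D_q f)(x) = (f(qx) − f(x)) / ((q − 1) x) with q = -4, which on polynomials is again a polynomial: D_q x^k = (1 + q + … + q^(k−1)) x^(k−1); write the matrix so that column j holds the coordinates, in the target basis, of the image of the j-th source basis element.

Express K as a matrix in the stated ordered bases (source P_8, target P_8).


the matrix is [[0, 1, 0, 0, 0, 0, 0, 0, 0]; [0, 1, -3, 0, 0, 0, 0, 0, 0]; [0, 0, 2, 13, 0, 0, 0, 0, 0]; [0, 0, 0, 3, -51, 0, 0, 0, 0]; [0, 0, 0, 0, 4, 205, 0, 0, 0]; [0, 0, 0, 0, 0, 5, -819, 0, 0]; [0, 0, 0, 0, 0, 0, 6, 3277, 0]; [0, 0, 0, 0, 0, 0, 0, 7, -13107]; [0, 0, 0, 0, 0, 0, 0, 0, 8]] (rows listed top to bottom)

image of 1: 0
image of x: x + 1
image of x^2: 2x^2 - 3x
image of x^3: 3x^3 + 13x^2
image of x^4: 4x^4 - 51x^3
image of x^5: 5x^5 + 205x^4
image of x^6: 6x^6 - 819x^5
image of x^7: 7x^7 + 3277x^6
image of x^8: 8x^8 - 13107x^7
each image's coordinates form column j of the matrix


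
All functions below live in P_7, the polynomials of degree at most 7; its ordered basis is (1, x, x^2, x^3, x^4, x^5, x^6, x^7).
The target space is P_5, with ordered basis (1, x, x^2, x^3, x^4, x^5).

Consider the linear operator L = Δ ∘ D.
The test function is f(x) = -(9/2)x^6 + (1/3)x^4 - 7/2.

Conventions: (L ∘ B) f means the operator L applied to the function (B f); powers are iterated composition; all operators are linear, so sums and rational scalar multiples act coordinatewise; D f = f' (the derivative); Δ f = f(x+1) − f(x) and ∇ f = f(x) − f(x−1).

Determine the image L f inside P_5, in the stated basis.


the result is g(x) = -135x^4 - 270x^3 - 266x^2 - 131x - 77/3

D f = -27x^5 + (4/3)x^3
Δ D f = -135x^4 - 270x^3 - 266x^2 - 131x - 77/3


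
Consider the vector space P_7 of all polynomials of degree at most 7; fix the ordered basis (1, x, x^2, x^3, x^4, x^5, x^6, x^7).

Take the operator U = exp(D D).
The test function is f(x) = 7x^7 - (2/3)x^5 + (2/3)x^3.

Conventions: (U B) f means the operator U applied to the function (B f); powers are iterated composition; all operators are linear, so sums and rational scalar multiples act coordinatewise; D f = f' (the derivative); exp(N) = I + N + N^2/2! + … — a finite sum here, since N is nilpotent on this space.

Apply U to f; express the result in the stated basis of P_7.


g(x) = 7x^7 + (880/3)x^5 + (8782/3)x^3 + 5844x

order-1 term: 294x^5 - (40/3)x^3 + 4x
order-2 term: 2940x^3 - 40x
order-3 term: 5880x
the series for exp(D D) f terminates at order 3
exp(D D) f = 7x^7 + (880/3)x^5 + (8782/3)x^3 + 5844x
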